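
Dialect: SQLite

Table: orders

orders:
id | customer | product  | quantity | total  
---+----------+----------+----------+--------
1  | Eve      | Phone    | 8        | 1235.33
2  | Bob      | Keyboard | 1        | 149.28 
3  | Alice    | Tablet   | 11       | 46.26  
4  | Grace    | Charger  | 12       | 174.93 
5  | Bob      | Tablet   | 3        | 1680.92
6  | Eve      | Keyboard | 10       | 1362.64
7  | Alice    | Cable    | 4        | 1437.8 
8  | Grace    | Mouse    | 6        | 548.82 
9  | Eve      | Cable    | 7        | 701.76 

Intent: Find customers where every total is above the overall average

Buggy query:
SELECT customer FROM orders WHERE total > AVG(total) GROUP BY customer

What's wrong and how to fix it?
Bug: AVG() is an aggregate; it can't sit directly in WHERE

Fix: Use a subquery for AVG and a HAVING MIN(...) filter so the condition holds for every row in the group

Corrected query:
SELECT customer FROM orders GROUP BY customer HAVING MIN(total) > (SELECT AVG(total) FROM orders)

Result:
(no rows)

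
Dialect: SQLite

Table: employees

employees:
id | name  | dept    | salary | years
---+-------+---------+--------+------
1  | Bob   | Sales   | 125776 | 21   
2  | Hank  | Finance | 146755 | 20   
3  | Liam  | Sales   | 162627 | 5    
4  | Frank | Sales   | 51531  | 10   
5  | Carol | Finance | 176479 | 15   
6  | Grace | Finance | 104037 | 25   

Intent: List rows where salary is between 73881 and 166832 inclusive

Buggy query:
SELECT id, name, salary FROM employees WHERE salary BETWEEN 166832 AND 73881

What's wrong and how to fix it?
Bug: The bounds are reversed; BETWEEN a AND b requires a <= b to match anything

Fix: Write BETWEEN 73881 AND 166832

Corrected query:
SELECT id, name, salary FROM employees WHERE salary BETWEEN 73881 AND 166832

Result:
id | name  | salary
---+-------+-------
1  | Bob   | 125776
2  | Hank  | 146755
3  | Liam  | 162627
6  | Grace | 104037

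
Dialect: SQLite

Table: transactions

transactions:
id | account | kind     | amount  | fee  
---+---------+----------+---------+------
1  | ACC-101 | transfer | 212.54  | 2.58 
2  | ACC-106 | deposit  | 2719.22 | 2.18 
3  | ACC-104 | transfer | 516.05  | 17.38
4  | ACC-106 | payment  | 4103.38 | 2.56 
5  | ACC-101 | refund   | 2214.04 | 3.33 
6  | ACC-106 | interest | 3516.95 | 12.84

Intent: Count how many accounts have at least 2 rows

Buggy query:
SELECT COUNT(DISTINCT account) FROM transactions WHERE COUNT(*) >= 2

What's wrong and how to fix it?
Bug: COUNT(*) cannot appear in WHERE; the per-group count doesn't exist yet

Fix: Use a subquery that GROUPs and filters with HAVING, then count its rows

Corrected query:
SELECT COUNT(*) FROM (SELECT account FROM transactions GROUP BY account HAVING COUNT(*) >= 2)

Result:
COUNT(*)
--------
2       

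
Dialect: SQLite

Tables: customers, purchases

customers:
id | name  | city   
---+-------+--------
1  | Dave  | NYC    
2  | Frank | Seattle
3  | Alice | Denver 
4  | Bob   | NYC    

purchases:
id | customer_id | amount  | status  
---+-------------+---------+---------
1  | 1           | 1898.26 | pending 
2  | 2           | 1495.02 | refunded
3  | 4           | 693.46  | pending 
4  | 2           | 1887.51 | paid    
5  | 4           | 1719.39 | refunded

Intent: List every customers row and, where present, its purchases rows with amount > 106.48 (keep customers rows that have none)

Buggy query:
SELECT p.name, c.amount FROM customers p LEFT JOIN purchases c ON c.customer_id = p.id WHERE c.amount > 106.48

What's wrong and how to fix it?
Bug: Filtering c.amount in WHERE discards the NULL rows produced by LEFT JOIN, turning it into an inner join

Fix: Put 'c.amount > 106.48' in the JOIN's ON clause instead of WHERE

Corrected query:
SELECT p.name, c.amount FROM customers p LEFT JOIN purchases c ON c.customer_id = p.id AND c.amount > 106.48

Result:
name  | amount 
------+--------
Dave  | 1898.26
Frank | 1495.02
Frank | 1887.51
Alice | NULL   
Bob   | 693.46 
Bob   | 1719.39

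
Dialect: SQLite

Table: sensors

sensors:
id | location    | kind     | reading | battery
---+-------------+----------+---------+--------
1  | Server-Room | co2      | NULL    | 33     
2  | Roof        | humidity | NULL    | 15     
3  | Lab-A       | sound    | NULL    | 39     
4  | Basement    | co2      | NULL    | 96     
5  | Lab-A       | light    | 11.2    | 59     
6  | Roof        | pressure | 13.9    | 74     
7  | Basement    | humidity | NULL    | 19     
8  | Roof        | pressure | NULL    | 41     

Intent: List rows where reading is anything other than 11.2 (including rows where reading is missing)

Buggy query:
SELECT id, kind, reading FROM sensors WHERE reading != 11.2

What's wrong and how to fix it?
Bug: Inequality against NULL is unknown, not true; rows with NULL are dropped

Fix: Handle NULL separately with IS NULL alongside the inequality

Corrected query:
SELECT id, kind, reading FROM sensors WHERE reading != 11.2 OR reading IS NULL

Result:
id | kind     | reading
---+----------+--------
1  | co2      | NULL   
2  | humidity | NULL   
3  | sound    | NULL   
4  | co2      | NULL   
6  | pressure | 13.9   
7  | humidity | NULL   
8  | pressure | NULL   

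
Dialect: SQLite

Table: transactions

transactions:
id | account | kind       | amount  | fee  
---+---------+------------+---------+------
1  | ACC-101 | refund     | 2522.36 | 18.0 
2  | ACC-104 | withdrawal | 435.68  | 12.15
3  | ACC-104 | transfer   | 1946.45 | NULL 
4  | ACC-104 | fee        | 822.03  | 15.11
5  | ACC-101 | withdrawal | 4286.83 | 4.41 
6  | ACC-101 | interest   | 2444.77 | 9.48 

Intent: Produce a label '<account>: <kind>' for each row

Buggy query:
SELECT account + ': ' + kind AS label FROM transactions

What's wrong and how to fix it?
Bug: SQLite uses || for string concatenation; + coerces text to numbers (yielding 0)

Fix: Use the || operator for string concatenation

Corrected query:
SELECT account || ': ' || kind AS label FROM transactions

Result:
label              
-------------------
ACC-101: refund    
ACC-104: withdrawal
ACC-104: transfer  
ACC-104: fee       
ACC-101: withdrawal
ACC-101: interest  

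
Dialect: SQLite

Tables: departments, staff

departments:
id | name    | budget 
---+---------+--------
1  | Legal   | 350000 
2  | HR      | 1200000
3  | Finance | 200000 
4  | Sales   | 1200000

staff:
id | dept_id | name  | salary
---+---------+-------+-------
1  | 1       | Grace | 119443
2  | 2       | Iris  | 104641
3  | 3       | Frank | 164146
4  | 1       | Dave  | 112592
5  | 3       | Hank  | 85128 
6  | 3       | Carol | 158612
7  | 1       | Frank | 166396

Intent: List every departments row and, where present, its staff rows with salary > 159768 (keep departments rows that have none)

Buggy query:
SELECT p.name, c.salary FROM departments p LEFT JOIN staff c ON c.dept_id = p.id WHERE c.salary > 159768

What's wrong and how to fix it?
Bug: Filtering c.salary in WHERE discards the NULL rows produced by LEFT JOIN, turning it into an inner join

Fix: Put 'c.salary > 159768' in the JOIN's ON clause instead of WHERE

Corrected query:
SELECT p.name, c.salary FROM departments p LEFT JOIN staff c ON c.dept_id = p.id AND c.salary > 159768

Result:
name    | salary
--------+-------
Legal   | 166396
HR      | NULL  
Finance | 164146
Sales   | NULL  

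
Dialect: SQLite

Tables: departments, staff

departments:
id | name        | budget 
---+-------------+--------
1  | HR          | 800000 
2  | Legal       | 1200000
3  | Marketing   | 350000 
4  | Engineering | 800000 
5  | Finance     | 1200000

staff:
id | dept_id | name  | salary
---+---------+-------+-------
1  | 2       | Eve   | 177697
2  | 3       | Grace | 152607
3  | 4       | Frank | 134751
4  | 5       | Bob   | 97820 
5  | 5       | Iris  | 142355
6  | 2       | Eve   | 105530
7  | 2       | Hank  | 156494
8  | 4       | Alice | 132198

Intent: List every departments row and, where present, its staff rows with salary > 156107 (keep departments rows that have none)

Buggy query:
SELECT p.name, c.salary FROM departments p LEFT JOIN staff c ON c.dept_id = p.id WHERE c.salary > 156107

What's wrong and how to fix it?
Bug: Filtering c.salary in WHERE discards the NULL rows produced by LEFT JOIN, turning it into an inner join

Fix: Move the right-table condition into the ON clause so unmatched parents are kept

Corrected query:
SELECT p.name, c.salary FROM departments p LEFT JOIN staff c ON c.dept_id = p.id AND c.salary > 156107

Result:
name        | salary
------------+-------
HR          | NULL  
Legal       | 156494
Legal       | 177697
Marketing   | NULL  
Engineering | NULL  
Finance     | NULL  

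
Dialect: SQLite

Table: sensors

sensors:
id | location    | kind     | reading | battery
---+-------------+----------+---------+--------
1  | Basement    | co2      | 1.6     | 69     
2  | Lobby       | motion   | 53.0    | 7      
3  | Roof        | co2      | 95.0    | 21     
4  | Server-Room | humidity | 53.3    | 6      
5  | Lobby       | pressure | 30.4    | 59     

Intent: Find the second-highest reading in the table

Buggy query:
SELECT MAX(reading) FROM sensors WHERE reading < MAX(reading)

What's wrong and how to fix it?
Bug: The inner MAX is an aggregate inside WHERE, which is not allowed

Fix: Compute the overall MAX in a subquery, then take MAX of rows below it

Corrected query:
SELECT MAX(reading) FROM sensors WHERE reading < (SELECT MAX(reading) FROM sensors)

Result:
MAX(reading)
------------
53.3        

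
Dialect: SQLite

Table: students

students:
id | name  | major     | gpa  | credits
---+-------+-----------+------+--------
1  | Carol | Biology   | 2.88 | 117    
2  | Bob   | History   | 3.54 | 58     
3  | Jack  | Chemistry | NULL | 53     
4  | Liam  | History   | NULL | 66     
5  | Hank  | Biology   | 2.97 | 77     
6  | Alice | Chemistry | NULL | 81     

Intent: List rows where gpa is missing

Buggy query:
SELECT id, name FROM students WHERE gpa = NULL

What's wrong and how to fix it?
Bug: '= NULL' is always unknown in SQL three-valued logic, so no rows match

Fix: Use IS NULL to test for NULL

Corrected query:
SELECT id, name FROM students WHERE gpa IS NULL

Result:
id | name 
---+------
3  | Jack 
4  | Liam 
6  | Alice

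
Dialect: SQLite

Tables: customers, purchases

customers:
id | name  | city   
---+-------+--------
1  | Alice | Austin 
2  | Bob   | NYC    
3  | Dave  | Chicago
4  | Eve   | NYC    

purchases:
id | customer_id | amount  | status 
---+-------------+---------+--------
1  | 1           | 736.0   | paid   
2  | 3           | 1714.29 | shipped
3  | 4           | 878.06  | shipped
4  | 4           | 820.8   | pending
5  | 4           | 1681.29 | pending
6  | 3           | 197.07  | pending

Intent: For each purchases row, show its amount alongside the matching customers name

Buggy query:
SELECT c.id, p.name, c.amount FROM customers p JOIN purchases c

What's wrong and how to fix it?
Bug: JOIN with no ON clause produces a cartesian product; every purchases row pairs with every customers row

Fix: Add ON c.customer_id = p.id to the JOIN

Corrected query:
SELECT c.id, p.name, c.amount FROM customers p JOIN purchases c ON c.customer_id = p.id

Result:
id | name  | amount 
---+-------+--------
1  | Alice | 736    
2  | Dave  | 1714.29
3  | Eve   | 878.06 
4  | Eve   | 820.8  
5  | Eve   | 1681.29
6  | Dave  | 197.07 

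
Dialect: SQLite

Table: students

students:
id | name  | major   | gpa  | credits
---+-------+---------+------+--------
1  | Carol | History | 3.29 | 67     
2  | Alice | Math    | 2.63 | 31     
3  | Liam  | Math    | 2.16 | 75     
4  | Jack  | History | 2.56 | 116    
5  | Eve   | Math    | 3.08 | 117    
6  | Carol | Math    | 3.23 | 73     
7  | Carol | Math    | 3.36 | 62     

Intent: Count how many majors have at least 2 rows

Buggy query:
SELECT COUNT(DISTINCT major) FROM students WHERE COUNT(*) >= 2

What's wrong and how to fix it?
Bug: COUNT(*) cannot appear in WHERE; the per-group count doesn't exist yet

Fix: Use a subquery that GROUPs and filters with HAVING, then count its rows

Corrected query:
SELECT COUNT(*) FROM (SELECT major FROM students GROUP BY major HAVING COUNT(*) >= 2)

Result:
COUNT(*)
--------
2       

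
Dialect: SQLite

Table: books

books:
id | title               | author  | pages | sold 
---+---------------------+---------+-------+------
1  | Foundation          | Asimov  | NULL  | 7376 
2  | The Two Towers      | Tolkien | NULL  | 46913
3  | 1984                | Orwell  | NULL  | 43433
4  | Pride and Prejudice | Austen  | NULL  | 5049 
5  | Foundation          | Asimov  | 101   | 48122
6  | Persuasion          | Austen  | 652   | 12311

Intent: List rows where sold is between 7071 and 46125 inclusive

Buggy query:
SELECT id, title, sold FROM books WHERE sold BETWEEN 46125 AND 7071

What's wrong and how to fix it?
Bug: BETWEEN expects the lower bound first; with 46125 AND 7071 the range is empty

Fix: Write BETWEEN 7071 AND 46125

Corrected query:
SELECT id, title, sold FROM books WHERE sold BETWEEN 7071 AND 46125

Result:
id | title      | sold 
---+------------+------
1  | Foundation | 7376 
3  | 1984       | 43433
6  | Persuasion | 12311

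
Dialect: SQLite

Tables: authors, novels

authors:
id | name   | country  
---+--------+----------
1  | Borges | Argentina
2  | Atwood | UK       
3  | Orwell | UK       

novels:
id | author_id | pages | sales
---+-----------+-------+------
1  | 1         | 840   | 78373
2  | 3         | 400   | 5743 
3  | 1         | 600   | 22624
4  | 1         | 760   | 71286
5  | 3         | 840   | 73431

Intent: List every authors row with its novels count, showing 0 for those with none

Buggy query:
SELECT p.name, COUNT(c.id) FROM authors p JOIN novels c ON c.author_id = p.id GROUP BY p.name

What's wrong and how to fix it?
Bug: An inner join excludes parents with zero children

Fix: Switch to LEFT JOIN to retain unmatched parent rows

Corrected query:
SELECT p.name, COUNT(c.id) FROM authors p LEFT JOIN novels c ON c.author_id = p.id GROUP BY p.name

Result:
name   | COUNT(c.id)
-------+------------
Atwood | 0          
Borges | 3          
Orwell | 2          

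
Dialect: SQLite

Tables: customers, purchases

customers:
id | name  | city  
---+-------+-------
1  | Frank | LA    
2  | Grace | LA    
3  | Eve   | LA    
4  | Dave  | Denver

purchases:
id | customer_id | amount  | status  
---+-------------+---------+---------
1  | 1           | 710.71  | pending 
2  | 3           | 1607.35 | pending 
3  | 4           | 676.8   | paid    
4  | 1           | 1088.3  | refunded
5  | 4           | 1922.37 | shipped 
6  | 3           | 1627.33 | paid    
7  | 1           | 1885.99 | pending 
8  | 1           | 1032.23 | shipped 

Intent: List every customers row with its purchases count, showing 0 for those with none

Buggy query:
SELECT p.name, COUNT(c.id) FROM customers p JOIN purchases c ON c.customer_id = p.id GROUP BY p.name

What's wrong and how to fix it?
Bug: An inner join excludes parents with zero children

Fix: Use LEFT JOIN so parents without children still appear (COUNT(c.id) gives 0)

Corrected query:
SELECT p.name, COUNT(c.id) FROM customers p LEFT JOIN purchases c ON c.customer_id = p.id GROUP BY p.name

Result:
name  | COUNT(c.id)
------+------------
Dave  | 2          
Eve   | 2          
Frank | 4          
Grace | 0          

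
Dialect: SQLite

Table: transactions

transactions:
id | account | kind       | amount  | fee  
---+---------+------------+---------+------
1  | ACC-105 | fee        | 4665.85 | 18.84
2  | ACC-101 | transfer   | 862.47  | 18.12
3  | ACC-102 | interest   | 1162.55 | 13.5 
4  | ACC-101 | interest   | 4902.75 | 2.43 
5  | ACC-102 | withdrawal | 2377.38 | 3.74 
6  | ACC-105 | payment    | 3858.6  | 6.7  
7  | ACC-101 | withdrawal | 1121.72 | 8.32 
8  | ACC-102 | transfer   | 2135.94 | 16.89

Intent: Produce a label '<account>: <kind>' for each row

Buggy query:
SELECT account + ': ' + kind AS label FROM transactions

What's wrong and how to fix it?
Bug: SQLite uses || for string concatenation; + coerces text to numbers (yielding 0)

Fix: Use the || operator for string concatenation

Corrected query:
SELECT account || ': ' || kind AS label FROM transactions

Result:
label              
-------------------
ACC-105: fee       
ACC-101: transfer  
ACC-102: interest  
ACC-101: interest  
ACC-102: withdrawal
ACC-105: payment   
ACC-101: withdrawal
ACC-102: transfer  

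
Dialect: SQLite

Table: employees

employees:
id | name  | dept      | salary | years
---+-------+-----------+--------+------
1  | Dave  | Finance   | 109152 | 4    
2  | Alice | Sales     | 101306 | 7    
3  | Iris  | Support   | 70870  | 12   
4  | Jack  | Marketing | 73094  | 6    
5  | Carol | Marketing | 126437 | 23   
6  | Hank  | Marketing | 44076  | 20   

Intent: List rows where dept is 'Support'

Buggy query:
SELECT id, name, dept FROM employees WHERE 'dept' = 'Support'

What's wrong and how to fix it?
Bug: Single quotes denote string literals in SQL; the column name is being compared as a constant string

Fix: Reference the column as dept without single quotes

Corrected query:
SELECT id, name, dept FROM employees WHERE dept = 'Support'

Result:
id | name | dept   
---+------+--------
3  | Iris | Support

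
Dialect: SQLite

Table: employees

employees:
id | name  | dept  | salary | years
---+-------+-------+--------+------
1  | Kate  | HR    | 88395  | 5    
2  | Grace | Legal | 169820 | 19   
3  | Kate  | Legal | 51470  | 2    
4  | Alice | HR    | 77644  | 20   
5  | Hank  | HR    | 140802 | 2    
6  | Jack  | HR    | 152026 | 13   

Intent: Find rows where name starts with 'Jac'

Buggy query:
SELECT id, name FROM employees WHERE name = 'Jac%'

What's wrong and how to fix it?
Bug: '=' compares the literal string including the % character; pattern matching needs LIKE

Fix: Replace '=' with LIKE so 'Jac%' is treated as a pattern

Corrected query:
SELECT id, name FROM employees WHERE name LIKE 'Jac%'

Result:
id | name
---+-----
6  | Jack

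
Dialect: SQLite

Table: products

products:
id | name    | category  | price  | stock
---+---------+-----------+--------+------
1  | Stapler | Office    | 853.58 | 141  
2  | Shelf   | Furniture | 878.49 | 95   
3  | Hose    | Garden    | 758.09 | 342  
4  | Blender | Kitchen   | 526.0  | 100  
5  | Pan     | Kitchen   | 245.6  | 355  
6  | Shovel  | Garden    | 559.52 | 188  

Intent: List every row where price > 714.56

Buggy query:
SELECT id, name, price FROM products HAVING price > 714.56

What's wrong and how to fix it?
Bug: HAVING filters the output of aggregation, but this query has no GROUP BY and no aggregate functions, so SQLite rejects it (HAVING clause on a non-aggregate query); the condition here is per row

Fix: Use WHERE for row-level filtering

Corrected query:
SELECT id, name, price FROM products WHERE price > 714.56

Result:
id | name    | price 
---+---------+-------
1  | Stapler | 853.58
2  | Shelf   | 878.49
3  | Hose    | 758.09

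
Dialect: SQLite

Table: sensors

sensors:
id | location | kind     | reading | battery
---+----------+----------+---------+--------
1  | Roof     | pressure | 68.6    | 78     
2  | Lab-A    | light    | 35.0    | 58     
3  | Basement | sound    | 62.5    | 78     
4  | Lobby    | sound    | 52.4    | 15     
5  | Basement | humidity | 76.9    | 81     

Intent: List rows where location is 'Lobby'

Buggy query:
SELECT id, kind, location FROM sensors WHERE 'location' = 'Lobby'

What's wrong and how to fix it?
Bug: Single quotes denote string literals in SQL; the column name is being compared as a constant string

Fix: Remove the quotes around the column name (or use double quotes for an identifier)

Corrected query:
SELECT id, kind, location FROM sensors WHERE location = 'Lobby'

Result:
id | kind  | location
---+-------+---------
4  | sound | Lobby   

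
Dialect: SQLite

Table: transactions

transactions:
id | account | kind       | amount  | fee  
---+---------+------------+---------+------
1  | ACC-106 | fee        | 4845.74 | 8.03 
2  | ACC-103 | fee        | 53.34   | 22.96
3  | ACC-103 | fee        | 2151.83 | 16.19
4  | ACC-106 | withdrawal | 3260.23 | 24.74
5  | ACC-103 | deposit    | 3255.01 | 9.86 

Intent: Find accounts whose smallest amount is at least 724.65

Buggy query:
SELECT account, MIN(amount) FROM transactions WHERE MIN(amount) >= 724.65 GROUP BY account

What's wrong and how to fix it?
Bug: Aggregates like MIN are computed per group after WHERE runs

Fix: Use HAVING for the per-group MIN condition

Corrected query:
SELECT account, MIN(amount) FROM transactions GROUP BY account HAVING MIN(amount) >= 724.65

Result:
account | MIN(amount)
--------+------------
ACC-106 | 3260.23    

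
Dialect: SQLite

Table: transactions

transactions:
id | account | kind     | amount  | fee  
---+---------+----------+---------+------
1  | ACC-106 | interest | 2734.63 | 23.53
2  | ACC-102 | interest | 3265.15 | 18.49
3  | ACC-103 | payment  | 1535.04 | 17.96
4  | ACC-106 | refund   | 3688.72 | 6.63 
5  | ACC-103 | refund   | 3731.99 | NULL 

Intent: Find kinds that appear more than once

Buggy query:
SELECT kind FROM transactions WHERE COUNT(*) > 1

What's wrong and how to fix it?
Bug: WHERE can't reference COUNT(*); aggregates are computed after WHERE

Fix: Group first, then use HAVING for the count condition

Corrected query:
SELECT kind FROM transactions GROUP BY kind HAVING COUNT(*) > 1

Result:
kind    
--------
interest
refund  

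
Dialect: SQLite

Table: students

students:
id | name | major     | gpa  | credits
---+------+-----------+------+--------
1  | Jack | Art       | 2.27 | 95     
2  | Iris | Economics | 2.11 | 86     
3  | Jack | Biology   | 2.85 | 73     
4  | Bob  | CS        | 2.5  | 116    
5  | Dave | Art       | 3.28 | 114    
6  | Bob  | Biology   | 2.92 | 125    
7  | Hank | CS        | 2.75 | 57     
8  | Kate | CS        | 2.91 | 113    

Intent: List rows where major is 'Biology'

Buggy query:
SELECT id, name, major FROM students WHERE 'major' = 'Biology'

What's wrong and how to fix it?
Bug: 'major' in single quotes is a string literal, not the column; the comparison is literal-vs-literal and never true

Fix: Reference the column as major without single quotes

Corrected query:
SELECT id, name, major FROM students WHERE major = 'Biology'

Result:
id | name | major  
---+------+--------
3  | Jack | Biology
6  | Bob  | Biology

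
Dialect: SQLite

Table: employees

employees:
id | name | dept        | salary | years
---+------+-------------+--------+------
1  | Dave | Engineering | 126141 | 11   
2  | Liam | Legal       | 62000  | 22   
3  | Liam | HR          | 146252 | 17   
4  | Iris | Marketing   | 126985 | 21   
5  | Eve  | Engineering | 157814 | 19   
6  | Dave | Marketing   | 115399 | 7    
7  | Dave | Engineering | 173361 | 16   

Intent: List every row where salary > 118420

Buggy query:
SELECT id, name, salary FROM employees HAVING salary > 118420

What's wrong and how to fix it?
Bug: HAVING filters the output of aggregation, but this query has no GROUP BY and no aggregate functions, so SQLite rejects it (HAVING clause on a non-aggregate query); the condition here is per row

Fix: Use WHERE for row-level filtering

Corrected query:
SELECT id, name, salary FROM employees WHERE salary > 118420

Result:
id | name | salary
---+------+-------
1  | Dave | 126141
3  | Liam | 146252
4  | Iris | 126985
5  | Eve  | 157814
7  | Dave | 173361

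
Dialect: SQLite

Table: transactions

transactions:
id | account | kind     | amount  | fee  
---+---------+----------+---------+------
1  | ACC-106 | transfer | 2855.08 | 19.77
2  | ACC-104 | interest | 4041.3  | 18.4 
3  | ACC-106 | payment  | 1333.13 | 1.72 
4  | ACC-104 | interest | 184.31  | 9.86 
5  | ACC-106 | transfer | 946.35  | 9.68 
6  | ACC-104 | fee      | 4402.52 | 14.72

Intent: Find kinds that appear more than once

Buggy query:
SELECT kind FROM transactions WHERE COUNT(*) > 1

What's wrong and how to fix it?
Bug: WHERE can't reference COUNT(*); aggregates are computed after WHERE

Fix: GROUP BY kind, then filter groups with HAVING COUNT(*) > 1

Corrected query:
SELECT kind FROM transactions GROUP BY kind HAVING COUNT(*) > 1

Result:
kind    
--------
interest
transfer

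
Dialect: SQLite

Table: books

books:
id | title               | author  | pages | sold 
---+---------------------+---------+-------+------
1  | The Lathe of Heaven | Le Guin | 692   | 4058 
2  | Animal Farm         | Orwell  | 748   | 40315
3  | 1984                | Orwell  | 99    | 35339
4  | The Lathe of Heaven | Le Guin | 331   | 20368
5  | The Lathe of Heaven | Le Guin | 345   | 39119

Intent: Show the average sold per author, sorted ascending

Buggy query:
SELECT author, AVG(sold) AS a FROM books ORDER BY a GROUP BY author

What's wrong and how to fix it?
Bug: GROUP BY must precede ORDER BY

Fix: Reorder: SELECT … FROM … GROUP BY … ORDER BY …

Corrected query:
SELECT author, AVG(sold) AS a FROM books GROUP BY author ORDER BY a

Result:
author  | a           
--------+-------------
Le Guin | 21181.666667
Orwell  | 37827       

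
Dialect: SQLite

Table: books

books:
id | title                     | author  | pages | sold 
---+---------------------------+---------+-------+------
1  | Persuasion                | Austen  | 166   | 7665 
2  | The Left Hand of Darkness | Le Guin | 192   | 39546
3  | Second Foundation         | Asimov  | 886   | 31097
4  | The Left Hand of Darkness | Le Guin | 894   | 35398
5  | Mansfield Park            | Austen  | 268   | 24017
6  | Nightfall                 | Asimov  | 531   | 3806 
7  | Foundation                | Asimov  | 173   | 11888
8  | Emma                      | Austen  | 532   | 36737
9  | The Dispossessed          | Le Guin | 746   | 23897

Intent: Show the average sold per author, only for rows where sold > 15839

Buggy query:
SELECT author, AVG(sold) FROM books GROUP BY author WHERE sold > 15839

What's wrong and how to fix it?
Bug: Row-level WHERE must come before GROUP BY in the clause order

Fix: Move the WHERE clause before GROUP BY

Corrected query:
SELECT author, AVG(sold) FROM books WHERE sold > 15839 GROUP BY author

Result:
author  | AVG(sold)
--------+----------
Asimov  | 31097    
Austen  | 30377    
Le Guin | 32947    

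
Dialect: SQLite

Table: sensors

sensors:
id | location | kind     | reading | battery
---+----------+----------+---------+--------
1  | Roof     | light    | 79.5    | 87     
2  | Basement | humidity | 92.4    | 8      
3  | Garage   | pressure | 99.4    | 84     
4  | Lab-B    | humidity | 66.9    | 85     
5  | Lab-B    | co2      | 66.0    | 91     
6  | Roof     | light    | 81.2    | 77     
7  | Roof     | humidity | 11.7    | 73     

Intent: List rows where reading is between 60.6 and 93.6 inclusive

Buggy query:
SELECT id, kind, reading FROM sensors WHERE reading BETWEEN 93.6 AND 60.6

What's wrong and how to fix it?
Bug: The bounds are reversed; BETWEEN a AND b requires a <= b to match anything

Fix: Write BETWEEN 60.6 AND 93.6

Corrected query:
SELECT id, kind, reading FROM sensors WHERE reading BETWEEN 60.6 AND 93.6

Result:
id | kind     | reading
---+----------+--------
1  | light    | 79.5   
2  | humidity | 92.4   
4  | humidity | 66.9   
5  | co2      | 66     
6  | light    | 81.2   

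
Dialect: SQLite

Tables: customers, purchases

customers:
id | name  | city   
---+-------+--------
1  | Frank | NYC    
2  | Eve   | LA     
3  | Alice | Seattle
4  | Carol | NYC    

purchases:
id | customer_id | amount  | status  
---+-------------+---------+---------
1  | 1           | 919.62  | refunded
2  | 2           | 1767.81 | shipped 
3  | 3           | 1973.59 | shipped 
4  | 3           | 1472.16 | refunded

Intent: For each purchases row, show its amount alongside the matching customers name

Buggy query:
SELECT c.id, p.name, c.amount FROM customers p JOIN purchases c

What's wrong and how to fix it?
Bug: Missing join condition: each purchases row is matched to all customers rows instead of just its own

Fix: Add ON c.customer_id = p.id to the JOIN

Corrected query:
SELECT c.id, p.name, c.amount FROM customers p JOIN purchases c ON c.customer_id = p.id

Result:
id | name  | amount 
---+-------+--------
1  | Frank | 919.62 
2  | Eve   | 1767.81
3  | Alice | 1973.59
4  | Alice | 1472.16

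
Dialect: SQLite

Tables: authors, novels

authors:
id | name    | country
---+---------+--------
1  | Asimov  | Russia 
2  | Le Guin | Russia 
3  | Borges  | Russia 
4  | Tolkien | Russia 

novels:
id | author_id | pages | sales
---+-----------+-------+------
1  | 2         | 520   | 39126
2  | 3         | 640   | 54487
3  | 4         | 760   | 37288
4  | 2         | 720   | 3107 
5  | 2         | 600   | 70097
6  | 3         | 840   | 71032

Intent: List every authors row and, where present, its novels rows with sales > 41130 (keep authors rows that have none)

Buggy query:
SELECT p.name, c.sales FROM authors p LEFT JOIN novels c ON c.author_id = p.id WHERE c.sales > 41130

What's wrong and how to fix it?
Bug: A WHERE condition on the right-hand table after LEFT JOIN drops unmatched parents

Fix: Put 'c.sales > 41130' in the JOIN's ON clause instead of WHERE

Corrected query:
SELECT p.name, c.sales FROM authors p LEFT JOIN novels c ON c.author_id = p.id AND c.sales > 41130

Result:
name    | sales
--------+------
Asimov  | NULL 
Le Guin | 70097
Borges  | 54487
Borges  | 71032
Tolkien | NULL 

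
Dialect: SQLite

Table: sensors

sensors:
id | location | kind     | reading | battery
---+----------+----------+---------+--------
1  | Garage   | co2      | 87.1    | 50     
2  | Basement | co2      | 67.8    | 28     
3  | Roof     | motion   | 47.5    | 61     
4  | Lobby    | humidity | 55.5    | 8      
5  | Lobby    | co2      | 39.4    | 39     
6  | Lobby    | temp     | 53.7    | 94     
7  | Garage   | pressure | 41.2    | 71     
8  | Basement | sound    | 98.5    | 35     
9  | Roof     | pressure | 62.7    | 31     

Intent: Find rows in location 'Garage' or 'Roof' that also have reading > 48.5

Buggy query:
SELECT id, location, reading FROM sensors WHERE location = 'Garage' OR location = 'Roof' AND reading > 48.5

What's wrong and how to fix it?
Bug: AND binds tighter than OR, so this parses as location = 'Garage' OR (location = 'Roof' AND reading > 48.5)

Fix: Group the OR with parentheses (or use IN), then AND the threshold

Corrected query:
SELECT id, location, reading FROM sensors WHERE (location = 'Garage' OR location = 'Roof') AND reading > 48.5

Result:
id | location | reading
---+----------+--------
1  | Garage   | 87.1   
9  | Roof     | 62.7   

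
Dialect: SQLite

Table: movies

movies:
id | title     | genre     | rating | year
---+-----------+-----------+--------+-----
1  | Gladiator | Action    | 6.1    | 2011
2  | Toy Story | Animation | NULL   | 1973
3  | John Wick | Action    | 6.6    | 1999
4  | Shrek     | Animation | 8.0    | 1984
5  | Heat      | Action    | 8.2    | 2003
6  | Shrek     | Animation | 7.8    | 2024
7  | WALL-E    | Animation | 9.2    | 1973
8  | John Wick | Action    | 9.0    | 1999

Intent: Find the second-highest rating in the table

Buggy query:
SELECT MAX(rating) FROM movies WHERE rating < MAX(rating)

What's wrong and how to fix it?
Bug: The inner MAX is an aggregate inside WHERE, which is not allowed

Fix: Put the inner MAX in a scalar subquery

Corrected query:
SELECT MAX(rating) FROM movies WHERE rating < (SELECT MAX(rating) FROM movies)

Result:
MAX(rating)
-----------
9          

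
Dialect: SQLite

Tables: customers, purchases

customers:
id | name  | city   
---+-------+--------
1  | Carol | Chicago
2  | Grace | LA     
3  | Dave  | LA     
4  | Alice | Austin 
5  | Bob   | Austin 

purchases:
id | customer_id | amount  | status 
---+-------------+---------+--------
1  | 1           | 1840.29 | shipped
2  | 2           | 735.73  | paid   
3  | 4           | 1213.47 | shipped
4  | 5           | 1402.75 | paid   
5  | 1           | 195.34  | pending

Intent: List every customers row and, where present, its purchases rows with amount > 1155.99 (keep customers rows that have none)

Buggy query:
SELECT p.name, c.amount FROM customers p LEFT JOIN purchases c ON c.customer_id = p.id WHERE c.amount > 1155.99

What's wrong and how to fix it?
Bug: A WHERE condition on the right-hand table after LEFT JOIN drops unmatched parents

Fix: Put 'c.amount > 1155.99' in the JOIN's ON clause instead of WHERE

Corrected query:
SELECT p.name, c.amount FROM customers p LEFT JOIN purchases c ON c.customer_id = p.id AND c.amount > 1155.99

Result:
name  | amount 
------+--------
Carol | 1840.29
Grace | NULL   
Dave  | NULL   
Alice | 1213.47
Bob   | 1402.75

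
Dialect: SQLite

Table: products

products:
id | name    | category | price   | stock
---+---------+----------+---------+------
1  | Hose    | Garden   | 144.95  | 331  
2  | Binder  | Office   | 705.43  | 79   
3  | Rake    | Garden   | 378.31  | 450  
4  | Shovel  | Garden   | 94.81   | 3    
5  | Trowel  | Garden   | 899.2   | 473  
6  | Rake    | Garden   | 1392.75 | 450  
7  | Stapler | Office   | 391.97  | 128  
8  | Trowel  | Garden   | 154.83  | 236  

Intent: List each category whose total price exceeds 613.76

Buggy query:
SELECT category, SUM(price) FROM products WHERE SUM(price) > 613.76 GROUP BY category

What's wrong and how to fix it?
Bug: SUM(price) is an aggregate, but WHERE filters rows before aggregation

Fix: Use HAVING (which filters groups after aggregation) instead of WHERE

Corrected query:
SELECT category, SUM(price) FROM products GROUP BY category HAVING SUM(price) > 613.76

Result:
category | SUM(price)
---------+-----------
Garden   | 3064.85   
Office   | 1097.4    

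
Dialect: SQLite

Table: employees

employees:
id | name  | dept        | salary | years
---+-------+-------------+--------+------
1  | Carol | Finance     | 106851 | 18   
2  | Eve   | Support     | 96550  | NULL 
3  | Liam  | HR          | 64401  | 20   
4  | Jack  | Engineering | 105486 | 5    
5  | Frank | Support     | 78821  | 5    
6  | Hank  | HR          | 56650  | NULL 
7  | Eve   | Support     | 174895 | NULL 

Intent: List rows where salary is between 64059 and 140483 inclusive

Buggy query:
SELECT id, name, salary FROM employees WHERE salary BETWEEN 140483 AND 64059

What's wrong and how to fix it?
Bug: The bounds are reversed; BETWEEN a AND b requires a <= b to match anything

Fix: Write BETWEEN 64059 AND 140483

Corrected query:
SELECT id, name, salary FROM employees WHERE salary BETWEEN 64059 AND 140483

Result:
id | name  | salary
---+-------+-------
1  | Carol | 106851
2  | Eve   | 96550 
3  | Liam  | 64401 
4  | Jack  | 105486
5  | Frank | 78821 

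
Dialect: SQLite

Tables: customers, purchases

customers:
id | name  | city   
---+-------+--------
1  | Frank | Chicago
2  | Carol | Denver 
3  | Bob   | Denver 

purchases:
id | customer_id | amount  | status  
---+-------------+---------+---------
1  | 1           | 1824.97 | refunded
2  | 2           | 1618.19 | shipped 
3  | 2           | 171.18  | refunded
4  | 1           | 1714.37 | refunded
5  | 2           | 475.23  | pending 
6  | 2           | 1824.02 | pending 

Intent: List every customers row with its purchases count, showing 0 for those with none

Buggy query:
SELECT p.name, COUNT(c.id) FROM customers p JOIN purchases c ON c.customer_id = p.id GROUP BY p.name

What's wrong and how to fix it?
Bug: INNER JOIN drops customers rows that have no matching purchases rows

Fix: Use LEFT JOIN so parents without children still appear (COUNT(c.id) gives 0)

Corrected query:
SELECT p.name, COUNT(c.id) FROM customers p LEFT JOIN purchases c ON c.customer_id = p.id GROUP BY p.name

Result:
name  | COUNT(c.id)
------+------------
Bob   | 0          
Carol | 4          
Frank | 2          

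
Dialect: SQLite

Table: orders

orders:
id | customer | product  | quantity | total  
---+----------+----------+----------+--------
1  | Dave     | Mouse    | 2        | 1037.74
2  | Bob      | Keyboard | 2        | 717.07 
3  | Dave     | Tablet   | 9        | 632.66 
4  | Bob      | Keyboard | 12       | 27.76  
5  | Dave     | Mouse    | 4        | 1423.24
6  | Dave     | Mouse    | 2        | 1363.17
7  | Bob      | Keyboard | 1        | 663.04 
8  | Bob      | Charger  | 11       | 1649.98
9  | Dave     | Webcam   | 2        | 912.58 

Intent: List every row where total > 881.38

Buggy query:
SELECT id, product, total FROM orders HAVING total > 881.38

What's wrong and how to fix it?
Bug: This is a non-aggregate query (no GROUP BY, no aggregates), so in SQLite the HAVING clause is invalid here; a row-level condition belongs in WHERE

Fix: Use WHERE for row-level filtering

Corrected query:
SELECT id, product, total FROM orders WHERE total > 881.38

Result:
id | product | total  
---+---------+--------
1  | Mouse   | 1037.74
5  | Mouse   | 1423.24
6  | Mouse   | 1363.17
8  | Charger | 1649.98
9  | Webcam  | 912.58 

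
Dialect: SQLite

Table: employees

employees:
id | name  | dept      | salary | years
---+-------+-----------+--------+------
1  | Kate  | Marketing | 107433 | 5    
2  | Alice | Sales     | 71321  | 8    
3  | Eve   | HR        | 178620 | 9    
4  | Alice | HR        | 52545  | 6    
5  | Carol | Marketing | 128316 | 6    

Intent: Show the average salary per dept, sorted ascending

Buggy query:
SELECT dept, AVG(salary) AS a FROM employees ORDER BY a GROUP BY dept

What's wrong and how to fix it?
Bug: GROUP BY must precede ORDER BY

Fix: Reorder: SELECT … FROM … GROUP BY … ORDER BY …

Corrected query:
SELECT dept, AVG(salary) AS a FROM employees GROUP BY dept ORDER BY a

Result:
dept      | a       
----------+---------
Sales     | 71321   
HR        | 115582.5
Marketing | 117874.5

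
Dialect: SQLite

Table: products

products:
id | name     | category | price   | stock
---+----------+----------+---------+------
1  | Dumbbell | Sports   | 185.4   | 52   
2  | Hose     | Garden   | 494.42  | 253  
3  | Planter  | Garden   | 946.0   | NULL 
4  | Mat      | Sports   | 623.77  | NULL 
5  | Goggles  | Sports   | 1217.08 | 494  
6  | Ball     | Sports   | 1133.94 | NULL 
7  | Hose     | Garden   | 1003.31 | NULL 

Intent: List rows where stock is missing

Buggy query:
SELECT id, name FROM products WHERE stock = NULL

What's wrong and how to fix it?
Bug: Comparing to NULL with '=' never matches; NULL = NULL is unknown, not true

Fix: Use IS NULL to test for NULL

Corrected query:
SELECT id, name FROM products WHERE stock IS NULL

Result:
id | name   
---+--------
3  | Planter
4  | Mat    
6  | Ball   
7  | Hose   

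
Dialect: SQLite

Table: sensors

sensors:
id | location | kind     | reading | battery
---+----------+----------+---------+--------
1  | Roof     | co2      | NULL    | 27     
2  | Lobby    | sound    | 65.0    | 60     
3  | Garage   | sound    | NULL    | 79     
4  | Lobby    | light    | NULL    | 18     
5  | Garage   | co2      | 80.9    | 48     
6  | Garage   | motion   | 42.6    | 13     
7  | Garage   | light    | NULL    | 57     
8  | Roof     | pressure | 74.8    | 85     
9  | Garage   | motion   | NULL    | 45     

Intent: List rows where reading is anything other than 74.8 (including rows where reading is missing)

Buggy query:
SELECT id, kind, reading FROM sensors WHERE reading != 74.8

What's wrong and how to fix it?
Bug: Inequality against NULL is unknown, not true; rows with NULL are dropped

Fix: Handle NULL separately with IS NULL alongside the inequality

Corrected query:
SELECT id, kind, reading FROM sensors WHERE reading != 74.8 OR reading IS NULL

Result:
id | kind   | reading
---+--------+--------
1  | co2    | NULL   
2  | sound  | 65     
3  | sound  | NULL   
4  | light  | NULL   
5  | co2    | 80.9   
6  | motion | 42.6   
7  | light  | NULL   
9  | motion | NULL   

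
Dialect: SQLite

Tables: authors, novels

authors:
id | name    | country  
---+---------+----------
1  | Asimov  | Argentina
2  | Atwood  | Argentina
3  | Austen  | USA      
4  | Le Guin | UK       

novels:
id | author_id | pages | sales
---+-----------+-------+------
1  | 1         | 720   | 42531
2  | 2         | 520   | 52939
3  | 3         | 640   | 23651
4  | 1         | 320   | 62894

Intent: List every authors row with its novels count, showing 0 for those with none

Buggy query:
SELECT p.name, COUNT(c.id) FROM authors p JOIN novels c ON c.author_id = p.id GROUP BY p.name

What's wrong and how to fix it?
Bug: INNER JOIN drops authors rows that have no matching novels rows

Fix: Use LEFT JOIN so parents without children still appear (COUNT(c.id) gives 0)

Corrected query:
SELECT p.name, COUNT(c.id) FROM authors p LEFT JOIN novels c ON c.author_id = p.id GROUP BY p.name

Result:
name    | COUNT(c.id)
--------+------------
Asimov  | 2          
Atwood  | 1          
Austen  | 1          
Le Guin | 0          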